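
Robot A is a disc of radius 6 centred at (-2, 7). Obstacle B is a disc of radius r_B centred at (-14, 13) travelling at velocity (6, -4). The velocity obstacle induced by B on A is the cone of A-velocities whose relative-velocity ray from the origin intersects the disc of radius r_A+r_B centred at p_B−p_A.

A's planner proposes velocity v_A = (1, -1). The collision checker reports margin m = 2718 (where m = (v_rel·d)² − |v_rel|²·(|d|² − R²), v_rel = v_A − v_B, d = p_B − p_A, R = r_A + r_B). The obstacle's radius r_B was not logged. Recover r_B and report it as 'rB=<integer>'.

m = 2718
d = (-12, 6);  v_rel = (-5, 3),  |v_rel|² = 34
v_rel×d = (-5)·(6) − (3)·(-12) = 6
since m = R²·34 − 6²:  R² = (36 + 2718) / 34 = 81
R = √81 = 9  ⇒  r_B = 9 − 6 = 3

rB=3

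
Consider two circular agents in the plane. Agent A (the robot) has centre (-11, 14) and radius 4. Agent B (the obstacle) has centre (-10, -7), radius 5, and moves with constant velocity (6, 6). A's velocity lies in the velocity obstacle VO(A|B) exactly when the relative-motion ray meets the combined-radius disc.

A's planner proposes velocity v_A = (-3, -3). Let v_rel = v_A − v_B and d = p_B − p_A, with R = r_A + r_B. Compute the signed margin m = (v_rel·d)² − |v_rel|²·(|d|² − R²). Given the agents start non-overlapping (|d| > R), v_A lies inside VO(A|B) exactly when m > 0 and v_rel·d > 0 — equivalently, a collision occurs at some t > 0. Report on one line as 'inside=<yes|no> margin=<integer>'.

d = (1, -21),  |d|² = 442;  R = 4+5 = 9,  c = 442−9² = 361
v_rel = (-9, -9),  |v_rel|² = 162;  v_rel·d = (-9)·(1) + (-9)·(-21) = 180
162·t² − 360·t + 361 = 0  ⇒  m = 180² − 162·361 = -26082
m = -26082 < 0,  v_rel·d = 180 > 0  ⇒  outside

inside=no margin=-26082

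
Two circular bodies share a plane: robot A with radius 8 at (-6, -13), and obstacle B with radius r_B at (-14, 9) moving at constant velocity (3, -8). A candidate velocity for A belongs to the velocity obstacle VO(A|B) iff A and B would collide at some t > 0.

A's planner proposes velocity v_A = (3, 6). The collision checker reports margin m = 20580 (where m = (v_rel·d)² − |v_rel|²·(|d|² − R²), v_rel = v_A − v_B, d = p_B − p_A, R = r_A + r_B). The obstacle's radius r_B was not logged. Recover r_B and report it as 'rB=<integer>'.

m = 20580
d = (-8, 22);  v_rel = (0, 14),  |v_rel|² = 196
v_rel×d = (0)·(22) − (14)·(-8) = 112
since m = R²·196 − 112²:  R² = (12544 + 20580) / 196 = 169
R = √169 = 13  ⇒  r_B = 13 − 8 = 5

rB=5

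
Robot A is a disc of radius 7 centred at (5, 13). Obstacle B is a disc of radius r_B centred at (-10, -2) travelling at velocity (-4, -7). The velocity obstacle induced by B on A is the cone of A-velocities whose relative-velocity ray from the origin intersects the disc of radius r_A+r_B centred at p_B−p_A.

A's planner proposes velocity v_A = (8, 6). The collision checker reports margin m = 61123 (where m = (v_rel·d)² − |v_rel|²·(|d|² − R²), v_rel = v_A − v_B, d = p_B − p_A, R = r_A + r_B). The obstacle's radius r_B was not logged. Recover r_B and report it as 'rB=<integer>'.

m = 61123
d = (-15, -15);  v_rel = (12, 13),  |v_rel|² = 313
v_rel×d = (12)·(-15) − (13)·(-15) = 15
since m = R²·313 − 15²:  R² = (225 + 61123) / 313 = 196
R = √196 = 14  ⇒  r_B = 14 − 7 = 7

rB=7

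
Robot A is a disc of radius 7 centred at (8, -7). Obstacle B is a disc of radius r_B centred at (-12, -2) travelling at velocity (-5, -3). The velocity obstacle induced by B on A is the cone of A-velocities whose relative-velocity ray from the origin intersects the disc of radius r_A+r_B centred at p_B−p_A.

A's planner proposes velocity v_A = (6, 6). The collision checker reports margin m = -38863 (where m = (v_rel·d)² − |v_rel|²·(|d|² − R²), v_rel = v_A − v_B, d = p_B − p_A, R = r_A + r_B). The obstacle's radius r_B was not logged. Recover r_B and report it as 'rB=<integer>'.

m = -38863
d = (-20, 5);  v_rel = (11, 9),  |v_rel|² = 202
v_rel×d = (11)·(5) − (9)·(-20) = 235
since m = R²·202 − 235²:  R² = (55225 + -38863) / 202 = 81
R = √81 = 9  ⇒  r_B = 9 − 7 = 2

rB=2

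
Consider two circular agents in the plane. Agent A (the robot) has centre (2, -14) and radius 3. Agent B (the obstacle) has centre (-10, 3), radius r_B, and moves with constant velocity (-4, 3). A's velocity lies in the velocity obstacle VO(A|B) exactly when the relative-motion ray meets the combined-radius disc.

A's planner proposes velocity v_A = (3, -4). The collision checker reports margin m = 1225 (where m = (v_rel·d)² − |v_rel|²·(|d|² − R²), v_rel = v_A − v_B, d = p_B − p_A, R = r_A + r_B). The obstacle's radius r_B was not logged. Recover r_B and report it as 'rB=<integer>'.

m = 1225
d = (-12, 17);  v_rel = (7, -7),  |v_rel|² = 98
v_rel×d = (7)·(17) − (-7)·(-12) = 35
since m = R²·98 − 35²:  R² = (1225 + 1225) / 98 = 25
R = √25 = 5  ⇒  r_B = 5 − 3 = 2

rB=2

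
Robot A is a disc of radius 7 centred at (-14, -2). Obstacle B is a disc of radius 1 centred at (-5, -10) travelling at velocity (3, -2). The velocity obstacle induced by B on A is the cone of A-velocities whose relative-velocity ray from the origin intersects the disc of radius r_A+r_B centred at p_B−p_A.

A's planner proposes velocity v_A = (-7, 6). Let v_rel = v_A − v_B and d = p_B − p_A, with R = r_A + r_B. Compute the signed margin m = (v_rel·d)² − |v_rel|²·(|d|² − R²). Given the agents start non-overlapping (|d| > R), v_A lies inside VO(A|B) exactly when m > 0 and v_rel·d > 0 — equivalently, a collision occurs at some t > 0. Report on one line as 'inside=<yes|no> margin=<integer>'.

d = (9, -8),  |d|² = 145;  R = 7+1 = 8,  c = 145−8² = 81
v_rel = (-10, 8),  |v_rel|² = 164;  v_rel·d = (-10)·(9) + (8)·(-8) = -154
164·t² + 308·t + 81 = 0  ⇒  m = (-154)² − 164·81 = 10432
m = 10432 > 0,  v_rel·d = -154 < 0  ⇒  outside

inside=no margin=10432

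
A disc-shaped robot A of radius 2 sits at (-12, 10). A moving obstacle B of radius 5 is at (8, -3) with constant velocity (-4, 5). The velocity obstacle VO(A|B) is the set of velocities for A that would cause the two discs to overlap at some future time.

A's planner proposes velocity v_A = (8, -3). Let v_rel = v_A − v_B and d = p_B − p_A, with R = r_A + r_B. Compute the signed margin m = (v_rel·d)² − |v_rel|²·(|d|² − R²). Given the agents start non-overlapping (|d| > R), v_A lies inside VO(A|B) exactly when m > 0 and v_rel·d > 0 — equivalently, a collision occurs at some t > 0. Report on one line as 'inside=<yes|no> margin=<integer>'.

d = (20, -13),  |d|² = 569;  R = 2+5 = 7,  c = 569−7² = 520
v_rel = (12, -8),  |v_rel|² = 208;  v_rel·d = (12)·(20) + (-8)·(-13) = 344
208·t² − 688·t + 520 = 0  ⇒  m = 344² − 208·520 = 10176
m = 10176 > 0,  v_rel·d = 344 > 0  ⇒  inside

inside=yes margin=10176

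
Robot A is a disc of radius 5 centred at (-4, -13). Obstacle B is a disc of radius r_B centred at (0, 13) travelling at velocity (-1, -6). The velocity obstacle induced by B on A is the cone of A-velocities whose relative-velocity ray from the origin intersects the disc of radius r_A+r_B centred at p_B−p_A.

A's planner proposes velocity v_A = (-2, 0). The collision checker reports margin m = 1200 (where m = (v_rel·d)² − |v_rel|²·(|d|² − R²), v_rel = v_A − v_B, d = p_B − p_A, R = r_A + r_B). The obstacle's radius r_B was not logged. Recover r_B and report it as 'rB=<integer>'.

m = 1200
d = (4, 26);  v_rel = (-1, 6),  |v_rel|² = 37
v_rel×d = (-1)·(26) − (6)·(4) = -50
since m = R²·37 − (-50)²:  R² = (2500 + 1200) / 37 = 100
R = √100 = 10  ⇒  r_B = 10 − 5 = 5

rB=5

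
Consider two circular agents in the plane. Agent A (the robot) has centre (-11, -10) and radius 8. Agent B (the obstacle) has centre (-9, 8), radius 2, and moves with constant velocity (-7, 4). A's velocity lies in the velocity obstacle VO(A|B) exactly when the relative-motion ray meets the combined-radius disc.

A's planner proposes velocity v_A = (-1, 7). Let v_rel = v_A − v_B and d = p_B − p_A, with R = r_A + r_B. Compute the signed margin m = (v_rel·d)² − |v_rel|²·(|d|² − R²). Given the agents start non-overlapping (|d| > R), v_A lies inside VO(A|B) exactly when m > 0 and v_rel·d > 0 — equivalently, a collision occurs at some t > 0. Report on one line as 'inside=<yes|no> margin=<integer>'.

d = (2, 18),  |d|² = 328;  R = 8+2 = 10,  c = 328−10² = 228
v_rel = (6, 3),  |v_rel|² = 45;  v_rel·d = (6)·(2) + (3)·(18) = 66
45·t² − 132·t + 228 = 0  ⇒  m = 66² − 45·228 = -5904
m = -5904 < 0,  v_rel·d = 66 > 0  ⇒  outside

inside=no margin=-5904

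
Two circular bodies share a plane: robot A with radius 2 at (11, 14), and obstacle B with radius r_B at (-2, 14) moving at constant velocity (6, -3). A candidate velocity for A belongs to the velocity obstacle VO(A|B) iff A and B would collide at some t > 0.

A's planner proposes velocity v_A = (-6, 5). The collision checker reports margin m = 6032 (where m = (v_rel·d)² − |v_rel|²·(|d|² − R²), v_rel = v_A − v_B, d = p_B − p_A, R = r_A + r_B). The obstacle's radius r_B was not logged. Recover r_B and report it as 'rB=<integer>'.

m = 6032
d = (-13, 0);  v_rel = (-12, 8),  |v_rel|² = 208
v_rel×d = (-12)·(0) − (8)·(-13) = 104
since m = R²·208 − 104²:  R² = (10816 + 6032) / 208 = 81
R = √81 = 9  ⇒  r_B = 9 − 2 = 7

rB=7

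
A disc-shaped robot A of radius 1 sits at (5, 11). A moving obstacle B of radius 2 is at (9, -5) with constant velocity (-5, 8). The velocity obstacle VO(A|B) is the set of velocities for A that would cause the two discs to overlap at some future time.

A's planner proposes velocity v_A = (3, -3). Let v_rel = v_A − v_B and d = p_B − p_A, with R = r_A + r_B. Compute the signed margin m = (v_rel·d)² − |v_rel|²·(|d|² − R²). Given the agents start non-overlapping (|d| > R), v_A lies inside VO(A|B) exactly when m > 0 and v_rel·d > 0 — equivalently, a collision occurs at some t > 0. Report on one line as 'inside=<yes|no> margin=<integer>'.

d = (4, -16),  |d|² = 272;  R = 1+2 = 3,  c = 272−3² = 263
v_rel = (8, -11),  |v_rel|² = 185;  v_rel·d = (8)·(4) + (-11)·(-16) = 208
185·t² − 416·t + 263 = 0  ⇒  m = 208² − 185·263 = -5391
m = -5391 < 0,  v_rel·d = 208 > 0  ⇒  outside

inside=no margin=-5391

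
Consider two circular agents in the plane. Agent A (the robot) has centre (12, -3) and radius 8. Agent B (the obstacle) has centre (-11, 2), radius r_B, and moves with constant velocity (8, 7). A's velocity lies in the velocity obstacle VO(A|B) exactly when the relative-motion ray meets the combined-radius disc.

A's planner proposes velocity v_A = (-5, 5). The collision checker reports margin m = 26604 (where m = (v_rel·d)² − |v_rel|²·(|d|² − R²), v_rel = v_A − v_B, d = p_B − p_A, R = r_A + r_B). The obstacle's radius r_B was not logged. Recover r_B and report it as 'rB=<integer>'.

m = 26604
d = (-23, 5);  v_rel = (-13, -2),  |v_rel|² = 173
v_rel×d = (-13)·(5) − (-2)·(-23) = -111
since m = R²·173 − (-111)²:  R² = (12321 + 26604) / 173 = 225
R = √225 = 15  ⇒  r_B = 15 − 8 = 7

rB=7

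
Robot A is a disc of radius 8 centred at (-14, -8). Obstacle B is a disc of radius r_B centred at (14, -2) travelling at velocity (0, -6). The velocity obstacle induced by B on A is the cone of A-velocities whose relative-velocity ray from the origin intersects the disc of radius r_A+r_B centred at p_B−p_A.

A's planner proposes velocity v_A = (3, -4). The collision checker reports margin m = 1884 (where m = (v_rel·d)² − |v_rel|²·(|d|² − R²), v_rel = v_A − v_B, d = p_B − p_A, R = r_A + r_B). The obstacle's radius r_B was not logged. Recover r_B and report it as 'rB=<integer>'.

m = 1884
d = (28, 6);  v_rel = (3, 2),  |v_rel|² = 13
v_rel×d = (3)·(6) − (2)·(28) = -38
since m = R²·13 − (-38)²:  R² = (1444 + 1884) / 13 = 256
R = √256 = 16  ⇒  r_B = 16 − 8 = 8

rB=8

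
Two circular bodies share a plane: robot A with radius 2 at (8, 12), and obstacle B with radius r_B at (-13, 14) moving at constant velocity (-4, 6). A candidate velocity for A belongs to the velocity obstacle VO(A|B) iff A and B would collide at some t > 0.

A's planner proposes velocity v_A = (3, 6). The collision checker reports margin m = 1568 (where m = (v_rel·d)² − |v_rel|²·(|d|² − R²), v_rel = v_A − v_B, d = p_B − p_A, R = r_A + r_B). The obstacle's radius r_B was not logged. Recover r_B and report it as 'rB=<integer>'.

m = 1568
d = (-21, 2);  v_rel = (7, 0),  |v_rel|² = 49
v_rel×d = (7)·(2) − (0)·(-21) = 14
since m = R²·49 − 14²:  R² = (196 + 1568) / 49 = 36
R = √36 = 6  ⇒  r_B = 6 − 2 = 4

rB=4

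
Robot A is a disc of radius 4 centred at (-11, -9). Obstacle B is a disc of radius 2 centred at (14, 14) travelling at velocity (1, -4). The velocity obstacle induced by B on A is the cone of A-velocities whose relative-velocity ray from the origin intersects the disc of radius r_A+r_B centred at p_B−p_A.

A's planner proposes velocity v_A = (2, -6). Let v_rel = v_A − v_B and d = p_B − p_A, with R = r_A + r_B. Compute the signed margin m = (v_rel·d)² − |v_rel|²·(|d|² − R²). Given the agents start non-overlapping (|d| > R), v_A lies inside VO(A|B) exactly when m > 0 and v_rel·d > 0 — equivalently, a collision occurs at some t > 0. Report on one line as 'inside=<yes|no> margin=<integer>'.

d = (25, 23),  |d|² = 1154;  R = 4+2 = 6,  c = 1154−6² = 1118
v_rel = (1, -2),  |v_rel|² = 5;  v_rel·d = (1)·(25) + (-2)·(23) = -21
5·t² + 42·t + 1118 = 0  ⇒  m = (-21)² − 5·1118 = -5149
m = -5149 < 0,  v_rel·d = -21 < 0  ⇒  outside

inside=no margin=-5149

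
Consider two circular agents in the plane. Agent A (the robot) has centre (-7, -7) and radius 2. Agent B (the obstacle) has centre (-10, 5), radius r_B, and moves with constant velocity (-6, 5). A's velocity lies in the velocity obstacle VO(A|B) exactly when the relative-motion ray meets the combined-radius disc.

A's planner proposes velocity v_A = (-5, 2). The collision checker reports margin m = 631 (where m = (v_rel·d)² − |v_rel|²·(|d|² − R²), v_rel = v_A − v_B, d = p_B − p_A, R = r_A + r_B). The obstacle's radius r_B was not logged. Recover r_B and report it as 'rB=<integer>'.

m = 631
d = (-3, 12);  v_rel = (1, -3),  |v_rel|² = 10
v_rel×d = (1)·(12) − (-3)·(-3) = 3
since m = R²·10 − 3²:  R² = (9 + 631) / 10 = 64
R = √64 = 8  ⇒  r_B = 8 − 2 = 6

rB=6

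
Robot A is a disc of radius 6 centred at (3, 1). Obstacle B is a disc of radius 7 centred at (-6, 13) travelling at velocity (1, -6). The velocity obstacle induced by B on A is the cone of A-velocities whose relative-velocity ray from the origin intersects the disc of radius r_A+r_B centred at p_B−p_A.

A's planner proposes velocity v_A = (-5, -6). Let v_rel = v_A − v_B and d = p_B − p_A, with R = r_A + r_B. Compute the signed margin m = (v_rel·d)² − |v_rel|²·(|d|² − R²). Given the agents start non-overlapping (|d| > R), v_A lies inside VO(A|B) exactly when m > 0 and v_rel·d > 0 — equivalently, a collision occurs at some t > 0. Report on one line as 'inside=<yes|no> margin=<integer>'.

d = (-9, 12),  |d|² = 225;  R = 6+7 = 13,  c = 225−13² = 56
v_rel = (-6, 0),  |v_rel|² = 36;  v_rel·d = (-6)·(-9) + (0)·(12) = 54
36·t² − 108·t + 56 = 0  ⇒  m = 54² − 36·56 = 900
m = 900 > 0,  v_rel·d = 54 > 0  ⇒  inside

inside=yes margin=900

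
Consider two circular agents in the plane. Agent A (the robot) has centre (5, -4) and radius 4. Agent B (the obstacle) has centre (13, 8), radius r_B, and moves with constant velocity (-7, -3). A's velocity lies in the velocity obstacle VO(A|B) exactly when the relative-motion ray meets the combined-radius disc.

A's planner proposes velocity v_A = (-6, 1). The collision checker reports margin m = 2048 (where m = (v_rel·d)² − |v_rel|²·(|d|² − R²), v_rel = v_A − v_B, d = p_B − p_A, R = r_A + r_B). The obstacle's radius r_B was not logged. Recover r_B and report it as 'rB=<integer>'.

m = 2048
d = (8, 12);  v_rel = (1, 4),  |v_rel|² = 17
v_rel×d = (1)·(12) − (4)·(8) = -20
since m = R²·17 − (-20)²:  R² = (400 + 2048) / 17 = 144
R = √144 = 12  ⇒  r_B = 12 − 4 = 8

rB=8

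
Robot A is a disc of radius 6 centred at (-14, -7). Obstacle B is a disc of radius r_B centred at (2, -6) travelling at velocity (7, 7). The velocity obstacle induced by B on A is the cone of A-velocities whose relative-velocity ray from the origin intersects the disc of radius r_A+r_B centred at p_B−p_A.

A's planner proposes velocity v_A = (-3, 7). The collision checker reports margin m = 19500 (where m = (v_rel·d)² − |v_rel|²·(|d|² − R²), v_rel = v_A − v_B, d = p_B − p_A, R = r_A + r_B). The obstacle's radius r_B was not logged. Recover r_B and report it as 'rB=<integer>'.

m = 19500
d = (16, 1);  v_rel = (-10, 0),  |v_rel|² = 100
v_rel×d = (-10)·(1) − (0)·(16) = -10
since m = R²·100 − (-10)²:  R² = (100 + 19500) / 100 = 196
R = √196 = 14  ⇒  r_B = 14 − 6 = 8

rB=8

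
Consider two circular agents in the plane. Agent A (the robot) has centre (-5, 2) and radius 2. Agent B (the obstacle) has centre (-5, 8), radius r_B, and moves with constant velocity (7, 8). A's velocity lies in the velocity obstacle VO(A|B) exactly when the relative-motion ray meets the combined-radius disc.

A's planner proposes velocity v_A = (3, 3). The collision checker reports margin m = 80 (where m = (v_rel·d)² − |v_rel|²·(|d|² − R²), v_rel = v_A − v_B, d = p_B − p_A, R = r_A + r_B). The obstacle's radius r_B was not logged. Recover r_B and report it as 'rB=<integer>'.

m = 80
d = (0, 6);  v_rel = (-4, -5),  |v_rel|² = 41
v_rel×d = (-4)·(6) − (-5)·(0) = -24
since m = R²·41 − (-24)²:  R² = (576 + 80) / 41 = 16
R = √16 = 4  ⇒  r_B = 4 − 2 = 2

rB=2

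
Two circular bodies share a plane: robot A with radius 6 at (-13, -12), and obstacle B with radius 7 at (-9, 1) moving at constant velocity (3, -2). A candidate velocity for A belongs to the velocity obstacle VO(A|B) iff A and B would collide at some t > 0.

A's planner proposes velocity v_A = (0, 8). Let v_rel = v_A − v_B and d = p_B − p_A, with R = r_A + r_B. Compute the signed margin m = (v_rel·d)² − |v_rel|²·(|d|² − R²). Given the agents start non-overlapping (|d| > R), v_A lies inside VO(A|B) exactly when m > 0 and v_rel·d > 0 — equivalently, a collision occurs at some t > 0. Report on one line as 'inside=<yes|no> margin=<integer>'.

d = (4, 13),  |d|² = 185;  R = 6+7 = 13,  c = 185−13² = 16
v_rel = (-3, 10),  |v_rel|² = 109;  v_rel·d = (-3)·(4) + (10)·(13) = 118
109·t² − 236·t + 16 = 0  ⇒  m = 118² − 109·16 = 12180
m = 12180 > 0,  v_rel·d = 118 > 0  ⇒  inside

inside=yes margin=12180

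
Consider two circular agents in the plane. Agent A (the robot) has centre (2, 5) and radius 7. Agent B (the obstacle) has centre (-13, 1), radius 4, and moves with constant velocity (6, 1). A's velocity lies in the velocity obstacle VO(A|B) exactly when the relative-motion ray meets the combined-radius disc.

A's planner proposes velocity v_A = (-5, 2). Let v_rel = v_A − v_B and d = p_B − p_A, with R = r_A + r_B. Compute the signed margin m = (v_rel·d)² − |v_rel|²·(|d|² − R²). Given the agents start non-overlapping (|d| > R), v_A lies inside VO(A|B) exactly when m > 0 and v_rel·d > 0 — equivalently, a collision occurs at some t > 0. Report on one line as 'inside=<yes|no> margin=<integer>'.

d = (-15, -4),  |d|² = 241;  R = 7+4 = 11,  c = 241−11² = 120
v_rel = (-11, 1),  |v_rel|² = 122;  v_rel·d = (-11)·(-15) + (1)·(-4) = 161
122·t² − 322·t + 120 = 0  ⇒  m = 161² − 122·120 = 11281
m = 11281 > 0,  v_rel·d = 161 > 0  ⇒  inside

inside=yes margin=11281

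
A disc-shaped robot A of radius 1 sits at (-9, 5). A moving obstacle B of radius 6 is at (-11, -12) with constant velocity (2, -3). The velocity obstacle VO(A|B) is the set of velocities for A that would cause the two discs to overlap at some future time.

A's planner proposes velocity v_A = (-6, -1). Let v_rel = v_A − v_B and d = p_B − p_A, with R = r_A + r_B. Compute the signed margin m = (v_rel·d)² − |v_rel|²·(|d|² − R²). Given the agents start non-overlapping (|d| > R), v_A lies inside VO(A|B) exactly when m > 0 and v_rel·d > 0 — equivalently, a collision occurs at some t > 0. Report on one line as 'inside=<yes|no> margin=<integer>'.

d = (-2, -17),  |d|² = 293;  R = 1+6 = 7,  c = 293−7² = 244
v_rel = (-8, 2),  |v_rel|² = 68;  v_rel·d = (-8)·(-2) + (2)·(-17) = -18
68·t² + 36·t + 244 = 0  ⇒  m = (-18)² − 68·244 = -16268
m = -16268 < 0,  v_rel·d = -18 < 0  ⇒  outside

inside=no margin=-16268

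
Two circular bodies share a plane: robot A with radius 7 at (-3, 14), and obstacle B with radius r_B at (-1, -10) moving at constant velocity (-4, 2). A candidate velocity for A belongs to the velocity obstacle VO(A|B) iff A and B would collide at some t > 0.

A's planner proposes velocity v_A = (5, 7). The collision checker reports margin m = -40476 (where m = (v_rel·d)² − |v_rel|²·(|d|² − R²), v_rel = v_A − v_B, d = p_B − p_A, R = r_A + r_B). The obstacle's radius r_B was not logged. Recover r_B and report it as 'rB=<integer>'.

m = -40476
d = (2, -24);  v_rel = (9, 5),  |v_rel|² = 106
v_rel×d = (9)·(-24) − (5)·(2) = -226
since m = R²·106 − (-226)²:  R² = (51076 + -40476) / 106 = 100
R = √100 = 10  ⇒  r_B = 10 − 7 = 3

rB=3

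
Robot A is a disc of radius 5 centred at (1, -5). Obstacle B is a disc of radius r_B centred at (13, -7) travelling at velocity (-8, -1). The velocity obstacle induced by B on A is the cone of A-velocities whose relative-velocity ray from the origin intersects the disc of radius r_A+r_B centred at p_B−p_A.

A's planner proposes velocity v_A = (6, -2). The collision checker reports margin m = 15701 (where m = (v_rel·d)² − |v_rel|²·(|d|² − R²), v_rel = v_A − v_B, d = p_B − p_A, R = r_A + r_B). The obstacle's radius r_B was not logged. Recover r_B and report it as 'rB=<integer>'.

m = 15701
d = (12, -2);  v_rel = (14, -1),  |v_rel|² = 197
v_rel×d = (14)·(-2) − (-1)·(12) = -16
since m = R²·197 − (-16)²:  R² = (256 + 15701) / 197 = 81
R = √81 = 9  ⇒  r_B = 9 − 5 = 4

rB=4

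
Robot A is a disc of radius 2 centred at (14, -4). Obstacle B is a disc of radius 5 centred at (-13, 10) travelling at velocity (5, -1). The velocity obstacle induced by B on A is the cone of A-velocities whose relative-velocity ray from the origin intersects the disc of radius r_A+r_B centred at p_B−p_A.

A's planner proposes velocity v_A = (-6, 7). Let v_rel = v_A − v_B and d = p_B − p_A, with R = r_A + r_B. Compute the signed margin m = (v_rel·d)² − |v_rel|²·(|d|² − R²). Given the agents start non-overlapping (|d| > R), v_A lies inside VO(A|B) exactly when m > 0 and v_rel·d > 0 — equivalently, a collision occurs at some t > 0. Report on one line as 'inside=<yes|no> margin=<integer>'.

d = (-27, 14),  |d|² = 925;  R = 2+5 = 7,  c = 925−7² = 876
v_rel = (-11, 8),  |v_rel|² = 185;  v_rel·d = (-11)·(-27) + (8)·(14) = 409
185·t² − 818·t + 876 = 0  ⇒  m = 409² − 185·876 = 5221
m = 5221 > 0,  v_rel·d = 409 > 0  ⇒  inside

inside=yes margin=5221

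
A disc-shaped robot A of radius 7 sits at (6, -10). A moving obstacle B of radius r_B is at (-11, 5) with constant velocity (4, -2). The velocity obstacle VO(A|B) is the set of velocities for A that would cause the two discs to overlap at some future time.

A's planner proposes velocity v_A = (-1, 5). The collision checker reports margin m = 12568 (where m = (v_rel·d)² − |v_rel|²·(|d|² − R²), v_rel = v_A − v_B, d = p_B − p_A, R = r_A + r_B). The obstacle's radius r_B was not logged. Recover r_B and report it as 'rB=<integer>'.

m = 12568
d = (-17, 15);  v_rel = (-5, 7),  |v_rel|² = 74
v_rel×d = (-5)·(15) − (7)·(-17) = 44
since m = R²·74 − 44²:  R² = (1936 + 12568) / 74 = 196
R = √196 = 14  ⇒  r_B = 14 − 7 = 7

rB=7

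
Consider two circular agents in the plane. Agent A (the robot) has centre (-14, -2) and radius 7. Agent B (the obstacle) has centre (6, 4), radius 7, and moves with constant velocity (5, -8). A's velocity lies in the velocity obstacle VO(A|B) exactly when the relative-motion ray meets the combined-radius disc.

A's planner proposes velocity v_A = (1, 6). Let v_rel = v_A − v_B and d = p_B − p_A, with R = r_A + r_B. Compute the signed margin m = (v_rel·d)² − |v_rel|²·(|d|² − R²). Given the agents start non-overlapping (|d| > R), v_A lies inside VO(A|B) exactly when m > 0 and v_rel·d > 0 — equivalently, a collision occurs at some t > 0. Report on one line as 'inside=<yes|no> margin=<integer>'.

d = (20, 6),  |d|² = 436;  R = 7+7 = 14,  c = 436−14² = 240
v_rel = (-4, 14),  |v_rel|² = 212;  v_rel·d = (-4)·(20) + (14)·(6) = 4
212·t² − 8·t + 240 = 0  ⇒  m = 4² − 212·240 = -50864
m = -50864 < 0,  v_rel·d = 4 > 0  ⇒  outside

inside=no margin=-50864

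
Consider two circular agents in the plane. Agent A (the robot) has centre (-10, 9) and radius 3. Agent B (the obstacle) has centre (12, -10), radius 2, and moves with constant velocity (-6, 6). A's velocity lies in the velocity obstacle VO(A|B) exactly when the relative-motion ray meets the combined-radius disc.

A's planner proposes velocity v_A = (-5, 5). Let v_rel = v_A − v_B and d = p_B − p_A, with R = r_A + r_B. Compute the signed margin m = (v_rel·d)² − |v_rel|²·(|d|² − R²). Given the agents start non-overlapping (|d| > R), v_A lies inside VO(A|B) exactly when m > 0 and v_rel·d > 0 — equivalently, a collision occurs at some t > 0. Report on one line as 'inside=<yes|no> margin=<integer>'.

d = (22, -19),  |d|² = 845;  R = 3+2 = 5,  c = 845−5² = 820
v_rel = (1, -1),  |v_rel|² = 2;  v_rel·d = (1)·(22) + (-1)·(-19) = 41
2·t² − 82·t + 820 = 0  ⇒  m = 41² − 2·820 = 41
m = 41 > 0,  v_rel·d = 41 > 0  ⇒  inside

inside=yes margin=41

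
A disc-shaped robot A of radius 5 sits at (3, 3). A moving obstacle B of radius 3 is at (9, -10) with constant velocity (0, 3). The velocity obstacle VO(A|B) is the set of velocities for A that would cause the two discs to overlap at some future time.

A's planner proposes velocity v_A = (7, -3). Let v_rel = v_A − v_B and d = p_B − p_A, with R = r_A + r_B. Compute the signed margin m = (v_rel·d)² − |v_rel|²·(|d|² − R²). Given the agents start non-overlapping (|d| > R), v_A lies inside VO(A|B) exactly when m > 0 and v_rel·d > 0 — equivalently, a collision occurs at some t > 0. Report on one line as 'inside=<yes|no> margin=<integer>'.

d = (6, -13),  |d|² = 205;  R = 5+3 = 8,  c = 205−8² = 141
v_rel = (7, -6),  |v_rel|² = 85;  v_rel·d = (7)·(6) + (-6)·(-13) = 120
85·t² − 240·t + 141 = 0  ⇒  m = 120² − 85·141 = 2415
m = 2415 > 0,  v_rel·d = 120 > 0  ⇒  inside

inside=yes margin=2415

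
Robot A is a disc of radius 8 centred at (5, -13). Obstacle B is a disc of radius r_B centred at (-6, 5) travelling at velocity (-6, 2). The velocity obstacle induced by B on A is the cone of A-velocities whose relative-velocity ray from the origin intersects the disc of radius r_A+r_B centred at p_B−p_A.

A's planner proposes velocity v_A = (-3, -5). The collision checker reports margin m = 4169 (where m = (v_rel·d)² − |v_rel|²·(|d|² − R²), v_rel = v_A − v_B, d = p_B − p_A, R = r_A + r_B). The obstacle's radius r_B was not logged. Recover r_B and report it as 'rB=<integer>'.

m = 4169
d = (-11, 18);  v_rel = (3, -7),  |v_rel|² = 58
v_rel×d = (3)·(18) − (-7)·(-11) = -23
since m = R²·58 − (-23)²:  R² = (529 + 4169) / 58 = 81
R = √81 = 9  ⇒  r_B = 9 − 8 = 1

rB=1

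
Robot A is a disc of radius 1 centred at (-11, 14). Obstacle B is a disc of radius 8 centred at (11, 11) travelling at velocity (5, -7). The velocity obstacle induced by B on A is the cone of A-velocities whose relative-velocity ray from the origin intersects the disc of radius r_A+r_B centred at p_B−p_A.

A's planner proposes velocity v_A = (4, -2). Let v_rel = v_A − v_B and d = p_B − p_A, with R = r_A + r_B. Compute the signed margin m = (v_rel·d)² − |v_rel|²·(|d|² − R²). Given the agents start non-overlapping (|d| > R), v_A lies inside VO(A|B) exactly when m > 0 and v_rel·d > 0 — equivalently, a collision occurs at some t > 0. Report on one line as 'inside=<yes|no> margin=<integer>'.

d = (22, -3),  |d|² = 493;  R = 1+8 = 9,  c = 493−9² = 412
v_rel = (-1, 5),  |v_rel|² = 26;  v_rel·d = (-1)·(22) + (5)·(-3) = -37
26·t² + 74·t + 412 = 0  ⇒  m = (-37)² − 26·412 = -9343
m = -9343 < 0,  v_rel·d = -37 < 0  ⇒  outside

inside=no margin=-9343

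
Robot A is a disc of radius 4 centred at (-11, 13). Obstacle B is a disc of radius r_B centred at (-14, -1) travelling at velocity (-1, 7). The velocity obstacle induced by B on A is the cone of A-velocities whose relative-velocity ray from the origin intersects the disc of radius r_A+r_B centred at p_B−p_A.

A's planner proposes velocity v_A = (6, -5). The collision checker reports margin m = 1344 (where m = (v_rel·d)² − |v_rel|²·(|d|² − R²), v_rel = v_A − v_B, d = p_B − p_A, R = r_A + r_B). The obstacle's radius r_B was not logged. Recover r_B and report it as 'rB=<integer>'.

m = 1344
d = (-3, -14);  v_rel = (7, -12),  |v_rel|² = 193
v_rel×d = (7)·(-14) − (-12)·(-3) = -134
since m = R²·193 − (-134)²:  R² = (17956 + 1344) / 193 = 100
R = √100 = 10  ⇒  r_B = 10 − 4 = 6

rB=6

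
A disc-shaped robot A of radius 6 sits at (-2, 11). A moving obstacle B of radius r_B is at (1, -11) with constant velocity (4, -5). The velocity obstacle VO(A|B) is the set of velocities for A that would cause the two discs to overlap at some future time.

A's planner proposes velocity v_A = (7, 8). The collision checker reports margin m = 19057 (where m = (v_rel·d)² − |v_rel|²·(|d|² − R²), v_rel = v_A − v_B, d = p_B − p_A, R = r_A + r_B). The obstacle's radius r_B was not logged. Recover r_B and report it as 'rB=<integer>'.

m = 19057
d = (3, -22);  v_rel = (3, 13),  |v_rel|² = 178
v_rel×d = (3)·(-22) − (13)·(3) = -105
since m = R²·178 − (-105)²:  R² = (11025 + 19057) / 178 = 169
R = √169 = 13  ⇒  r_B = 13 − 6 = 7

rB=7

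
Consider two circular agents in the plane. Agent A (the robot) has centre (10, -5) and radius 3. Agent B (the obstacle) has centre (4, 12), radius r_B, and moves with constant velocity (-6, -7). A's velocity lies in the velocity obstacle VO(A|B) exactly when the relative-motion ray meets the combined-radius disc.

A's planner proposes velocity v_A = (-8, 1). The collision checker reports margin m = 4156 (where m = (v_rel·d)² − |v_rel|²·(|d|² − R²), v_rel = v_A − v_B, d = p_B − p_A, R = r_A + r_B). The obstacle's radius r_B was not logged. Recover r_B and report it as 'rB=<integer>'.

m = 4156
d = (-6, 17);  v_rel = (-2, 8),  |v_rel|² = 68
v_rel×d = (-2)·(17) − (8)·(-6) = 14
since m = R²·68 − 14²:  R² = (196 + 4156) / 68 = 64
R = √64 = 8  ⇒  r_B = 8 − 3 = 5

rB=5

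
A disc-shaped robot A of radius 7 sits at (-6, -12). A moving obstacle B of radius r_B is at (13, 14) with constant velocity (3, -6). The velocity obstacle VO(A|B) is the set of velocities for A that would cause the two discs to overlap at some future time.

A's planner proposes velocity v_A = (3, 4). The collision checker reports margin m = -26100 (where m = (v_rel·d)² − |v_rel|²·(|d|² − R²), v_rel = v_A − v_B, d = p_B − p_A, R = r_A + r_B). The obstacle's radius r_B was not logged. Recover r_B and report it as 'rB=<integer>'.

m = -26100
d = (19, 26);  v_rel = (0, 10),  |v_rel|² = 100
v_rel×d = (0)·(26) − (10)·(19) = -190
since m = R²·100 − (-190)²:  R² = (36100 + -26100) / 100 = 100
R = √100 = 10  ⇒  r_B = 10 − 7 = 3

rB=3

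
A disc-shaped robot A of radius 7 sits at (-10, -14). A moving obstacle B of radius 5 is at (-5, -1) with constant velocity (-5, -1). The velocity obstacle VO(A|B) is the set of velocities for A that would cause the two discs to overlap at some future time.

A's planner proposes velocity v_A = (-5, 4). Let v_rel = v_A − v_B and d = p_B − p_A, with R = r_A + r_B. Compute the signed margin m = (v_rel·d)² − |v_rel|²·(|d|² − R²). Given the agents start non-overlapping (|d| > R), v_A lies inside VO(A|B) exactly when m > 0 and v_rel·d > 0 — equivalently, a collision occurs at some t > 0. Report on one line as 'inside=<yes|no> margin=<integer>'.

d = (5, 13),  |d|² = 194;  R = 7+5 = 12,  c = 194−12² = 50
v_rel = (0, 5),  |v_rel|² = 25;  v_rel·d = (0)·(5) + (5)·(13) = 65
25·t² − 130·t + 50 = 0  ⇒  m = 65² − 25·50 = 2975
m = 2975 > 0,  v_rel·d = 65 > 0  ⇒  inside

inside=yes margin=2975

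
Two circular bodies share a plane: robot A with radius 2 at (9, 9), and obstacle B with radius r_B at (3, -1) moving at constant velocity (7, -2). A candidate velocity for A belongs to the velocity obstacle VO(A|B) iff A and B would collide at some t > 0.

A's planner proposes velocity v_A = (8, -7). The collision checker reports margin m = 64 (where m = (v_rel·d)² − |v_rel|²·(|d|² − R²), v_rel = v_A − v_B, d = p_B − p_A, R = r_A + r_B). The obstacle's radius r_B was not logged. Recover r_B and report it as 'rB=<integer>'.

m = 64
d = (-6, -10);  v_rel = (1, -5),  |v_rel|² = 26
v_rel×d = (1)·(-10) − (-5)·(-6) = -40
since m = R²·26 − (-40)²:  R² = (1600 + 64) / 26 = 64
R = √64 = 8  ⇒  r_B = 8 − 2 = 6

rB=6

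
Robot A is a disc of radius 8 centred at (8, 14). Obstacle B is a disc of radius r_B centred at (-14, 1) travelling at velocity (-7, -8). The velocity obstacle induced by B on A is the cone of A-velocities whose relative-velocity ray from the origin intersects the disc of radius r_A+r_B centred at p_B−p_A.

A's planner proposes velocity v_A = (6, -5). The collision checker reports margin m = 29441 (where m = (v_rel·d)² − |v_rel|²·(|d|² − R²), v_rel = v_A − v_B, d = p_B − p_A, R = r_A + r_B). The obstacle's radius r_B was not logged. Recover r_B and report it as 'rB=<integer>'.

m = 29441
d = (-22, -13);  v_rel = (13, 3),  |v_rel|² = 178
v_rel×d = (13)·(-13) − (3)·(-22) = -103
since m = R²·178 − (-103)²:  R² = (10609 + 29441) / 178 = 225
R = √225 = 15  ⇒  r_B = 15 − 8 = 7

rB=7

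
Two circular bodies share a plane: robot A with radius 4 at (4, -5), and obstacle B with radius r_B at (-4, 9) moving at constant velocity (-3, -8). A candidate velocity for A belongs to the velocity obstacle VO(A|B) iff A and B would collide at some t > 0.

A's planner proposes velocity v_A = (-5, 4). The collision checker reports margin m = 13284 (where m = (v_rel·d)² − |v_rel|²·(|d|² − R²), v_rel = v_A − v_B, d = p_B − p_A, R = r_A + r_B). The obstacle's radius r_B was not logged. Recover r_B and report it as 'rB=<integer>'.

m = 13284
d = (-8, 14);  v_rel = (-2, 12),  |v_rel|² = 148
v_rel×d = (-2)·(14) − (12)·(-8) = 68
since m = R²·148 − 68²:  R² = (4624 + 13284) / 148 = 121
R = √121 = 11  ⇒  r_B = 11 − 4 = 7

rB=7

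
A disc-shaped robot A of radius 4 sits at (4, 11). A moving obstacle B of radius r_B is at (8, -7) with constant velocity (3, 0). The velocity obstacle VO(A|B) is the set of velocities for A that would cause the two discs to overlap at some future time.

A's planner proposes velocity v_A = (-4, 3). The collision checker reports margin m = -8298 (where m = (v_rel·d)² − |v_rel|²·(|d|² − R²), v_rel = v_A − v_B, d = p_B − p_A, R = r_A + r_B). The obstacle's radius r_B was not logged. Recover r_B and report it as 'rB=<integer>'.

m = -8298
d = (4, -18);  v_rel = (-7, 3),  |v_rel|² = 58
v_rel×d = (-7)·(-18) − (3)·(4) = 114
since m = R²·58 − 114²:  R² = (12996 + -8298) / 58 = 81
R = √81 = 9  ⇒  r_B = 9 − 4 = 5

rB=5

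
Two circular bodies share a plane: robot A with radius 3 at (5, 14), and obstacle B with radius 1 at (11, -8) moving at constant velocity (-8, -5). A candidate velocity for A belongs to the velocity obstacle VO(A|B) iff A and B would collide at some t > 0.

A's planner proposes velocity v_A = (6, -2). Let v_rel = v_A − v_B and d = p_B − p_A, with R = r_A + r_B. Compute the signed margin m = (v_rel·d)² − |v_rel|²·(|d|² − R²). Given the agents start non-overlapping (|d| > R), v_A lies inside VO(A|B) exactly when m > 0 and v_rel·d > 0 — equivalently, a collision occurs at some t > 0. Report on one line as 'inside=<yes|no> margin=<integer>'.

d = (6, -22),  |d|² = 520;  R = 3+1 = 4,  c = 520−4² = 504
v_rel = (14, 3),  |v_rel|² = 205;  v_rel·d = (14)·(6) + (3)·(-22) = 18
205·t² − 36·t + 504 = 0  ⇒  m = 18² − 205·504 = -102996
m = -102996 < 0,  v_rel·d = 18 > 0  ⇒  outside

inside=no margin=-102996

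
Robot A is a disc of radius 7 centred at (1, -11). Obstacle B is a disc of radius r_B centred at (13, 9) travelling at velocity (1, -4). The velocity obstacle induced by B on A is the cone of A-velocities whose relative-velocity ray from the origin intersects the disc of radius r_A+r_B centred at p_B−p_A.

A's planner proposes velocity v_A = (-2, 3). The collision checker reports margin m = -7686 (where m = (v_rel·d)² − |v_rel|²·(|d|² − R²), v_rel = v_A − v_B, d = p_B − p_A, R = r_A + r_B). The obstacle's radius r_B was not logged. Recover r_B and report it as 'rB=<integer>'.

m = -7686
d = (12, 20);  v_rel = (-3, 7),  |v_rel|² = 58
v_rel×d = (-3)·(20) − (7)·(12) = -144
since m = R²·58 − (-144)²:  R² = (20736 + -7686) / 58 = 225
R = √225 = 15  ⇒  r_B = 15 − 7 = 8

rB=8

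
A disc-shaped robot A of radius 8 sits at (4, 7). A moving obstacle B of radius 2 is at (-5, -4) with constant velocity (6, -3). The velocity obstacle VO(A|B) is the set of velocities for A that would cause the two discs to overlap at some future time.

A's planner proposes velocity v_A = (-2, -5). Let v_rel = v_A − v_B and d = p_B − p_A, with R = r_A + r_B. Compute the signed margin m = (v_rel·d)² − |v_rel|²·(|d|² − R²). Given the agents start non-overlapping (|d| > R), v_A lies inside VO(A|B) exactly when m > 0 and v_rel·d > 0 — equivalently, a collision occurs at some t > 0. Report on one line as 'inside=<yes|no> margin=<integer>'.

d = (-9, -11),  |d|² = 202;  R = 8+2 = 10,  c = 202−10² = 102
v_rel = (-8, -2),  |v_rel|² = 68;  v_rel·d = (-8)·(-9) + (-2)·(-11) = 94
68·t² − 188·t + 102 = 0  ⇒  m = 94² − 68·102 = 1900
m = 1900 > 0,  v_rel·d = 94 > 0  ⇒  inside

inside=yes margin=1900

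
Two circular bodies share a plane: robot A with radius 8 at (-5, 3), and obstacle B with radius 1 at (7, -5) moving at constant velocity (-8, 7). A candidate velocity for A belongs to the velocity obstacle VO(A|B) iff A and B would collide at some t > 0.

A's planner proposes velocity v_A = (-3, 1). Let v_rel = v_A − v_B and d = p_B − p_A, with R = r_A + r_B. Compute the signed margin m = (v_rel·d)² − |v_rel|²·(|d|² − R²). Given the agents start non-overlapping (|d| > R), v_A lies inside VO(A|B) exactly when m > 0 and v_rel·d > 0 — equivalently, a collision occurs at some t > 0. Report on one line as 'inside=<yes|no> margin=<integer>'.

d = (12, -8),  |d|² = 208;  R = 8+1 = 9,  c = 208−9² = 127
v_rel = (5, -6),  |v_rel|² = 61;  v_rel·d = (5)·(12) + (-6)·(-8) = 108
61·t² − 216·t + 127 = 0  ⇒  m = 108² − 61·127 = 3917
m = 3917 > 0,  v_rel·d = 108 > 0  ⇒  inside

inside=yes margin=3917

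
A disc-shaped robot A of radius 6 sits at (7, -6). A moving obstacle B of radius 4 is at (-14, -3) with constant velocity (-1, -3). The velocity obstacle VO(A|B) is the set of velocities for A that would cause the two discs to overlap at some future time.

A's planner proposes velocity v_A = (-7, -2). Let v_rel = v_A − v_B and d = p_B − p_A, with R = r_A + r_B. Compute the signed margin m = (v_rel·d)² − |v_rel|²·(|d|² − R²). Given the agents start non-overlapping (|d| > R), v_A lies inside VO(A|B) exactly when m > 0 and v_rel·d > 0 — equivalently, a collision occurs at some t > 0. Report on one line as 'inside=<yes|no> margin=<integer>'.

d = (-21, 3),  |d|² = 450;  R = 6+4 = 10,  c = 450−10² = 350
v_rel = (-6, 1),  |v_rel|² = 37;  v_rel·d = (-6)·(-21) + (1)·(3) = 129
37·t² − 258·t + 350 = 0  ⇒  m = 129² − 37·350 = 3691
m = 3691 > 0,  v_rel·d = 129 > 0  ⇒  inside

inside=yes margin=3691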